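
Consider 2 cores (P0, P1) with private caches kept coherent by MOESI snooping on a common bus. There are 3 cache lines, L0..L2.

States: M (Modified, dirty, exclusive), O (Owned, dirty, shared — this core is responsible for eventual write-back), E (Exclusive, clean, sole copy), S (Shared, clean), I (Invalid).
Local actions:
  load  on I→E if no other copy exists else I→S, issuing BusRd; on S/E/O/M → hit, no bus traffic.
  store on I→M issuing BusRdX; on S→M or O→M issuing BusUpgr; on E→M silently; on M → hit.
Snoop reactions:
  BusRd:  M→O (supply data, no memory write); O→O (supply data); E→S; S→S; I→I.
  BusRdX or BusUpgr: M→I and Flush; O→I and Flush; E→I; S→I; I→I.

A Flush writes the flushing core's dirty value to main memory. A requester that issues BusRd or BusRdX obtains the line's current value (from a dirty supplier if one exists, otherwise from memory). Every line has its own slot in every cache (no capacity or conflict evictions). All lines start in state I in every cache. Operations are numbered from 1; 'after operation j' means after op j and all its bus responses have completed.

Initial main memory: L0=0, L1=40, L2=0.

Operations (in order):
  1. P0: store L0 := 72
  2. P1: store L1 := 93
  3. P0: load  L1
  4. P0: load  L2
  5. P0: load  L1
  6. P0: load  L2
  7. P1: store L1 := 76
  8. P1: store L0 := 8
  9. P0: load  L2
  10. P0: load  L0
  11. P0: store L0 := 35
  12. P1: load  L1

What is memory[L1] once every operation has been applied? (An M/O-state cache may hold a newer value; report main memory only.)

memory[L1] = 40

[1] P0: store L0 := 72 | P0:M(72), P1:I | bus: BusRdX
[2] P1: store L1 := 93 | P0:I, P1:M(93) | bus: BusRdX
[3] P0: load  L1 | P0:S(93), P1:O(93) | bus: BusRd
[4] P0: load  L2 | P0:E(0), P1:I | bus: BusRd
[5] P0: load  L1 | P0:S(93), P1:O(93) | bus: none
[6] P0: load  L2 | P0:E(0), P1:I | bus: none
[7] P1: store L1 := 76 | P0:I, P1:M(76) | bus: BusUpgr
[8] P1: store L0 := 8 | P0:I, P1:M(8) | bus: BusRdX,Flush
[9] P0: load  L2 | P0:E(0), P1:I | bus: none
[10] P0: load  L0 | P0:S(8), P1:O(8) | bus: BusRd
[11] P0: store L0 := 35 | P0:M(35), P1:I | bus: BusUpgr,Flush
[12] P1: load  L1 | P0:I, P1:M(76) | bus: none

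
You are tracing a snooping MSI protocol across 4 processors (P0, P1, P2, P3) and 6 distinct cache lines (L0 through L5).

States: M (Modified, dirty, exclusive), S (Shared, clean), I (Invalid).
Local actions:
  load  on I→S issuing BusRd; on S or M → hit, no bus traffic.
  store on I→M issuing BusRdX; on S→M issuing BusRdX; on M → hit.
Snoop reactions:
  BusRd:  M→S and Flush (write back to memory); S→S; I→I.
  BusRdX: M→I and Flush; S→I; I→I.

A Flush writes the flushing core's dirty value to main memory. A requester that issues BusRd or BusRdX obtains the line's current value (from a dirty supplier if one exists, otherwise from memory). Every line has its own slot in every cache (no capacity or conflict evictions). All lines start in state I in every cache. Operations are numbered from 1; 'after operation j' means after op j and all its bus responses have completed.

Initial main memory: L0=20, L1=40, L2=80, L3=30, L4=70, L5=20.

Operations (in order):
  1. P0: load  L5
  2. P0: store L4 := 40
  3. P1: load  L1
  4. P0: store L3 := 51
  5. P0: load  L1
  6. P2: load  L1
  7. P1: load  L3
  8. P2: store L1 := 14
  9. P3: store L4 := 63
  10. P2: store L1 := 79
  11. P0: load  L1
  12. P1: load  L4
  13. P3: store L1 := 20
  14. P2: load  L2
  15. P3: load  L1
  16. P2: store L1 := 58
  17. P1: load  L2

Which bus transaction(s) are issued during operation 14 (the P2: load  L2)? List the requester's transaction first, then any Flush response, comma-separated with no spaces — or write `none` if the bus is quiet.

bus = BusRd

  op1 P0: load  L5 → S/I/I/I on L5; bus BusRd; mem=20
  op2 P0: store L4 := 40 → M/I/I/I on L4; bus BusRdX; mem=70
  op3 P1: load  L1 → I/S/I/I on L1; bus BusRd; mem=40
  op4 P0: store L3 := 51 → M/I/I/I on L3; bus BusRdX; mem=30
  op5 P0: load  L1 → S/S/I/I on L1; bus BusRd; mem=40
  op6 P2: load  L1 → S/S/S/I on L1; bus BusRd; mem=40
  op7 P1: load  L3 → S/S/I/I on L3; bus BusRd Flush; mem=51
  op8 P2: store L1 := 14 → I/I/M/I on L1; bus BusRdX; mem=40
  op9 P3: store L4 := 63 → I/I/I/M on L4; bus BusRdX Flush; mem=40
  op10 P2: store L1 := 79 → I/I/M/I on L1; bus (none); mem=40
  op11 P0: load  L1 → S/I/S/I on L1; bus BusRd Flush; mem=79
  op12 P1: load  L4 → I/S/I/S on L4; bus BusRd Flush; mem=63
  op13 P3: store L1 := 20 → I/I/I/M on L1; bus BusRdX; mem=79
  op14 P2: load  L2 → I/I/S/I on L2; bus BusRd; mem=80
  op15 P3: load  L1 → I/I/I/M on L1; bus (none); mem=79
  op16 P2: store L1 := 58 → I/I/M/I on L1; bus BusRdX Flush; mem=20
  op17 P1: load  L2 → I/S/S/I on L2; bus BusRd; mem=80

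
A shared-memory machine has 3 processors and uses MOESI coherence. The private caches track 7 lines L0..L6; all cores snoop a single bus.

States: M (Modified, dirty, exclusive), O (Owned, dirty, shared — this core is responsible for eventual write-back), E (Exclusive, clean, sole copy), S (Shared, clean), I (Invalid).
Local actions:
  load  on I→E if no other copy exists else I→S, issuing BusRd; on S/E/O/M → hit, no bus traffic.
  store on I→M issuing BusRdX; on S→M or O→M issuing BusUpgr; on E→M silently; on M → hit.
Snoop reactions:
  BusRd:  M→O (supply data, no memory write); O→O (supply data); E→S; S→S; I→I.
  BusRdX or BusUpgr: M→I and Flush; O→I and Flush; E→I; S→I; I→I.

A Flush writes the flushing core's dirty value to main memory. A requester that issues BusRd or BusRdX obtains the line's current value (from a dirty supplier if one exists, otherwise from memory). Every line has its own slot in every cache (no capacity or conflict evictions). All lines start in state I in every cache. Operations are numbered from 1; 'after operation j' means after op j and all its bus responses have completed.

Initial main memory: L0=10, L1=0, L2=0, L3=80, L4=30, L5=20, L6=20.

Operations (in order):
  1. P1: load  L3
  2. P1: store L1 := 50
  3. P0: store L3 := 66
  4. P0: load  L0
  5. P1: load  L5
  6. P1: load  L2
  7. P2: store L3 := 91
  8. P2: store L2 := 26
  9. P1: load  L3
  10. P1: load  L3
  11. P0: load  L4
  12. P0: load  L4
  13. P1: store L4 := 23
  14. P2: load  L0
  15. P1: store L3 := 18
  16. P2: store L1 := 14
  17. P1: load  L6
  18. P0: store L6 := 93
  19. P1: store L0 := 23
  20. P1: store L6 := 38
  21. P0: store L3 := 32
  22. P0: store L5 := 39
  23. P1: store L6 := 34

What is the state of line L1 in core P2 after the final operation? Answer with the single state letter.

[1] P1: load  L3 | P0:I, P1:E(80), P2:I | bus: BusRd
[2] P1: store L1 := 50 | P0:I, P1:M(50), P2:I | bus: BusRdX
[3] P0: store L3 := 66 | P0:M(66), P1:I, P2:I | bus: BusRdX
[4] P0: load  L0 | P0:E(10), P1:I, P2:I | bus: BusRd
[5] P1: load  L5 | P0:I, P1:E(20), P2:I | bus: BusRd
[6] P1: load  L2 | P0:I, P1:E(0), P2:I | bus: BusRd
[7] P2: store L3 := 91 | P0:I, P1:I, P2:M(91) | bus: BusRdX,Flush
[8] P2: store L2 := 26 | P0:I, P1:I, P2:M(26) | bus: BusRdX
[9] P1: load  L3 | P0:I, P1:S(91), P2:O(91) | bus: BusRd
[10] P1: load  L3 | P0:I, P1:S(91), P2:O(91) | bus: none
[11] P0: load  L4 | P0:E(30), P1:I, P2:I | bus: BusRd
[12] P0: load  L4 | P0:E(30), P1:I, P2:I | bus: none
[13] P1: store L4 := 23 | P0:I, P1:M(23), P2:I | bus: BusRdX
[14] P2: load  L0 | P0:S(10), P1:I, P2:S(10) | bus: BusRd
[15] P1: store L3 := 18 | P0:I, P1:M(18), P2:I | bus: BusUpgr,Flush
[16] P2: store L1 := 14 | P0:I, P1:I, P2:M(14) | bus: BusRdX,Flush
[17] P1: load  L6 | P0:I, P1:E(20), P2:I | bus: BusRd
[18] P0: store L6 := 93 | P0:M(93), P1:I, P2:I | bus: BusRdX
[19] P1: store L0 := 23 | P0:I, P1:M(23), P2:I | bus: BusRdX
[20] P1: store L6 := 38 | P0:I, P1:M(38), P2:I | bus: BusRdX,Flush
[21] P0: store L3 := 32 | P0:M(32), P1:I, P2:I | bus: BusRdX,Flush
[22] P0: store L5 := 39 | P0:M(39), P1:I, P2:I | bus: BusRdX
[23] P1: store L6 := 34 | P0:I, P1:M(34), P2:I | bus: none

state = M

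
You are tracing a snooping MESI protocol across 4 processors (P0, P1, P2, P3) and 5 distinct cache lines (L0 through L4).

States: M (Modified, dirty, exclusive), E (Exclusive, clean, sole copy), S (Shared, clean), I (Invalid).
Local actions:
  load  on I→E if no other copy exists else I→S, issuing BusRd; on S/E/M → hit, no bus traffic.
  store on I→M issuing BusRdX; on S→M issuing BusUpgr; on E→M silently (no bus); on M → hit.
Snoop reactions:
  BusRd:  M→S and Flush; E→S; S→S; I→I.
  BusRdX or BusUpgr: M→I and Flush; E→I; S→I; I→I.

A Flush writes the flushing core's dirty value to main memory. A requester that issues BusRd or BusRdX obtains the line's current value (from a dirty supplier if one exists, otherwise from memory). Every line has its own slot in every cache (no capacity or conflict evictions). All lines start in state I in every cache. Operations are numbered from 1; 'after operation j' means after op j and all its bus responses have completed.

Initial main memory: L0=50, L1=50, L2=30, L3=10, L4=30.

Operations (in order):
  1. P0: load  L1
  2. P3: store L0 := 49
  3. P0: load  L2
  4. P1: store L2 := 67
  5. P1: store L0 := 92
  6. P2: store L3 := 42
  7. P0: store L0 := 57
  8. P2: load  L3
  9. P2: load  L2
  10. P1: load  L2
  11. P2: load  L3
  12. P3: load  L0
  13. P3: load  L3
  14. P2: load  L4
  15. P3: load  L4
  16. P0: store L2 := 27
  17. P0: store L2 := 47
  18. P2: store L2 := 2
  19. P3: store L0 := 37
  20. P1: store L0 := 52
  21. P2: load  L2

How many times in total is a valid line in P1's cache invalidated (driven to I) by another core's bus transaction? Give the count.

invalidations = 2

1. P0: load  L1  bus=[BusRd]  L1: P0=E P1=I P2=I P3=I  mem[L1]=50
2. P3: store L0 := 49  bus=[BusRdX]  L0: P0=I P1=I P2=I P3=M  mem[L0]=50
3. P0: load  L2  bus=[BusRd]  L2: P0=E P1=I P2=I P3=I  mem[L2]=30
4. P1: store L2 := 67  bus=[BusRdX]  L2: P0=I P1=M P2=I P3=I  mem[L2]=30
5. P1: store L0 := 92  bus=[BusRdX,Flush]  L0: P0=I P1=M P2=I P3=I  mem[L0]=49
6. P2: store L3 := 42  bus=[BusRdX]  L3: P0=I P1=I P2=M P3=I  mem[L3]=10
7. P0: store L0 := 57  bus=[BusRdX,Flush]  L0: P0=M P1=I P2=I P3=I  mem[L0]=92
8. P2: load  L3  bus=[-]  L3: P0=I P1=I P2=M P3=I  mem[L3]=10
9. P2: load  L2  bus=[BusRd,Flush]  L2: P0=I P1=S P2=S P3=I  mem[L2]=67
10. P1: load  L2  bus=[-]  L2: P0=I P1=S P2=S P3=I  mem[L2]=67
11. P2: load  L3  bus=[-]  L3: P0=I P1=I P2=M P3=I  mem[L3]=10
12. P3: load  L0  bus=[BusRd,Flush]  L0: P0=S P1=I P2=I P3=S  mem[L0]=57
13. P3: load  L3  bus=[BusRd,Flush]  L3: P0=I P1=I P2=S P3=S  mem[L3]=42
14. P2: load  L4  bus=[BusRd]  L4: P0=I P1=I P2=E P3=I  mem[L4]=30
15. P3: load  L4  bus=[BusRd]  L4: P0=I P1=I P2=S P3=S  mem[L4]=30
16. P0: store L2 := 27  bus=[BusRdX]  L2: P0=M P1=I P2=I P3=I  mem[L2]=67
17. P0: store L2 := 47  bus=[-]  L2: P0=M P1=I P2=I P3=I  mem[L2]=67
18. P2: store L2 := 2  bus=[BusRdX,Flush]  L2: P0=I P1=I P2=M P3=I  mem[L2]=47
19. P3: store L0 := 37  bus=[BusUpgr]  L0: P0=I P1=I P2=I P3=M  mem[L0]=57
20. P1: store L0 := 52  bus=[BusRdX,Flush]  L0: P0=I P1=M P2=I P3=I  mem[L0]=37
21. P2: load  L2  bus=[-]  L2: P0=I P1=I P2=M P3=I  mem[L2]=47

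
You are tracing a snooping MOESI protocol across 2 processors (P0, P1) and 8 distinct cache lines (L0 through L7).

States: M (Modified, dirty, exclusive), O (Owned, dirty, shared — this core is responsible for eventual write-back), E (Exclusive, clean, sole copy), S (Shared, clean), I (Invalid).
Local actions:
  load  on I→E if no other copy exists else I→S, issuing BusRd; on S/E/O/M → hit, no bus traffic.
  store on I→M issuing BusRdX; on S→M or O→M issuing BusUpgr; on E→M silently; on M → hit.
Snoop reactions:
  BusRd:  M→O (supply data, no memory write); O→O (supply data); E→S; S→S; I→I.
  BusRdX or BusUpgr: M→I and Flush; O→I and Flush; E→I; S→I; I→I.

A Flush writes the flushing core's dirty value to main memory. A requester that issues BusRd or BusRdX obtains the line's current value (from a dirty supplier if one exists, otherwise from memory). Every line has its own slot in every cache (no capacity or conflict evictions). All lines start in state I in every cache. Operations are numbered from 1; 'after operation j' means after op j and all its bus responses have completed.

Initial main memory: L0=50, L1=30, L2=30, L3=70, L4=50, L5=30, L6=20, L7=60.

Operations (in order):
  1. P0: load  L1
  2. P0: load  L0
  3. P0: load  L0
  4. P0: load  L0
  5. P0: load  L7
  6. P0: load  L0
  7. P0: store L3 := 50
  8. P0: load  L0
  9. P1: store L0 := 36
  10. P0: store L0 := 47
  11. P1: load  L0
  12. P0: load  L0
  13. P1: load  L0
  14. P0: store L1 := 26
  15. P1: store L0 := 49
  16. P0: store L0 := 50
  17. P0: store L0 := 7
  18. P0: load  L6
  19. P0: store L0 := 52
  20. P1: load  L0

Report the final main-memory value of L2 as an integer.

step 1: P0: load  L1  ⟶  EI  (L1)  txn=BusRd  M[L1]=30
step 2: P0: load  L0  ⟶  EI  (L0)  txn=BusRd  M[L0]=50
step 3: P0: load  L0  ⟶  EI  (L0)  txn=∅  M[L0]=50
step 4: P0: load  L0  ⟶  EI  (L0)  txn=∅  M[L0]=50
step 5: P0: load  L7  ⟶  EI  (L7)  txn=BusRd  M[L7]=60
step 6: P0: load  L0  ⟶  EI  (L0)  txn=∅  M[L0]=50
step 7: P0: store L3 := 50  ⟶  MI  (L3)  txn=BusRdX  M[L3]=70
step 8: P0: load  L0  ⟶  EI  (L0)  txn=∅  M[L0]=50
step 9: P1: store L0 := 36  ⟶  IM  (L0)  txn=BusRdX  M[L0]=50
step 10: P0: store L0 := 47  ⟶  MI  (L0)  txn=BusRdX+Flush  M[L0]=36
step 11: P1: load  L0  ⟶  OS  (L0)  txn=BusRd  M[L0]=36
step 12: P0: load  L0  ⟶  OS  (L0)  txn=∅  M[L0]=36
step 13: P1: load  L0  ⟶  OS  (L0)  txn=∅  M[L0]=36
step 14: P0: store L1 := 26  ⟶  MI  (L1)  txn=∅  M[L1]=30
step 15: P1: store L0 := 49  ⟶  IM  (L0)  txn=BusUpgr+Flush  M[L0]=47
step 16: P0: store L0 := 50  ⟶  MI  (L0)  txn=BusRdX+Flush  M[L0]=49
step 17: P0: store L0 := 7  ⟶  MI  (L0)  txn=∅  M[L0]=49
step 18: P0: load  L6  ⟶  EI  (L6)  txn=BusRd  M[L6]=20
step 19: P0: store L0 := 52  ⟶  MI  (L0)  txn=∅  M[L0]=49
step 20: P1: load  L0  ⟶  OS  (L0)  txn=BusRd  M[L0]=49

memory[L2] = 30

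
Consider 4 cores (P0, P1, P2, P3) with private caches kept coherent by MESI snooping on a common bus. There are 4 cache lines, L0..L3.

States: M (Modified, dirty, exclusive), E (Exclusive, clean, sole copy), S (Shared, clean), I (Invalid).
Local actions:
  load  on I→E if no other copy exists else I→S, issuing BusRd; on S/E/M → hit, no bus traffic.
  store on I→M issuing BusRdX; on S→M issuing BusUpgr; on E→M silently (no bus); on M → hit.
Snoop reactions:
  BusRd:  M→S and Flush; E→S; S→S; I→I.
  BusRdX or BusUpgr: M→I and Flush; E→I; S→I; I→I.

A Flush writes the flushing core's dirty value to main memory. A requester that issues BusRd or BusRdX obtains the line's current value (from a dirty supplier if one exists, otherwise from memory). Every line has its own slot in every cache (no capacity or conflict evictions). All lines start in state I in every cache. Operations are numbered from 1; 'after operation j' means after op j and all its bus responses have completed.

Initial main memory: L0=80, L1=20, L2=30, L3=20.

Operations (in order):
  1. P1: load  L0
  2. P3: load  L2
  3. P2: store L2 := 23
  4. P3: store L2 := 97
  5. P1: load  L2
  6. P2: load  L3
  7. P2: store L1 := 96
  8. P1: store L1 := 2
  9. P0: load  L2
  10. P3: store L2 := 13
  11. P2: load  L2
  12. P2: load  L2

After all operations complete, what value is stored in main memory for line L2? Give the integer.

memory[L2] = 13

[1] P1: load  L0 | P0:I, P1:E(80), P2:I, P3:I | bus: BusRd
[2] P3: load  L2 | P0:I, P1:I, P2:I, P3:E(30) | bus: BusRd
[3] P2: store L2 := 23 | P0:I, P1:I, P2:M(23), P3:I | bus: BusRdX
[4] P3: store L2 := 97 | P0:I, P1:I, P2:I, P3:M(97) | bus: BusRdX,Flush
[5] P1: load  L2 | P0:I, P1:S(97), P2:I, P3:S(97) | bus: BusRd,Flush
[6] P2: load  L3 | P0:I, P1:I, P2:E(20), P3:I | bus: BusRd
[7] P2: store L1 := 96 | P0:I, P1:I, P2:M(96), P3:I | bus: BusRdX
[8] P1: store L1 := 2 | P0:I, P1:M(2), P2:I, P3:I | bus: BusRdX,Flush
[9] P0: load  L2 | P0:S(97), P1:S(97), P2:I, P3:S(97) | bus: BusRd
[10] P3: store L2 := 13 | P0:I, P1:I, P2:I, P3:M(13) | bus: BusUpgr
[11] P2: load  L2 | P0:I, P1:I, P2:S(13), P3:S(13) | bus: BusRd,Flush
[12] P2: load  L2 | P0:I, P1:I, P2:S(13), P3:S(13) | bus: none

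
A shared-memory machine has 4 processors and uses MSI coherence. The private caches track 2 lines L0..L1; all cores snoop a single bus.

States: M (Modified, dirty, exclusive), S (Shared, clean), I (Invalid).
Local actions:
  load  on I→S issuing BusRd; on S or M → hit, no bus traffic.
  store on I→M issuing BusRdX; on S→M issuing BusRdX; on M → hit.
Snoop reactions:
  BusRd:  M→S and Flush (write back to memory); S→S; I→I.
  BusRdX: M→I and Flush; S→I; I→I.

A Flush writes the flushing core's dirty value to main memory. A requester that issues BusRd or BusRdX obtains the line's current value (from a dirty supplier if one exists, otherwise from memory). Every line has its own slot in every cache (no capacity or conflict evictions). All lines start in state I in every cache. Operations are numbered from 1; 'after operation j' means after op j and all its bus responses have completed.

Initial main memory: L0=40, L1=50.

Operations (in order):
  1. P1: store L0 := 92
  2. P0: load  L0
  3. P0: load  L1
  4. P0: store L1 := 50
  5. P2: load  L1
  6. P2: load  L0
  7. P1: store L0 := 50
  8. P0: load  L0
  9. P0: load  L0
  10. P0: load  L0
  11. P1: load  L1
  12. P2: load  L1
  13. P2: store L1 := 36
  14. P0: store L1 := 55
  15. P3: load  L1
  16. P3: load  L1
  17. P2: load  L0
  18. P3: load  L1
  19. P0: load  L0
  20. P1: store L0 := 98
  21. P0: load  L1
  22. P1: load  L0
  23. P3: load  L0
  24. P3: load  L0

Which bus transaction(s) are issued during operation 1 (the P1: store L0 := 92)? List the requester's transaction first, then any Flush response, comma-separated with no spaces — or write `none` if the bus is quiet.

bus = BusRdX

[1] P1: store L0 := 92 | P0:I, P1:M(92), P2:I, P3:I | bus: BusRdX
[2] P0: load  L0 | P0:S(92), P1:S(92), P2:I, P3:I | bus: BusRd,Flush
[3] P0: load  L1 | P0:S(50), P1:I, P2:I, P3:I | bus: BusRd
[4] P0: store L1 := 50 | P0:M(50), P1:I, P2:I, P3:I | bus: BusRdX
[5] P2: load  L1 | P0:S(50), P1:I, P2:S(50), P3:I | bus: BusRd,Flush
[6] P2: load  L0 | P0:S(92), P1:S(92), P2:S(92), P3:I | bus: BusRd
[7] P1: store L0 := 50 | P0:I, P1:M(50), P2:I, P3:I | bus: BusRdX
[8] P0: load  L0 | P0:S(50), P1:S(50), P2:I, P3:I | bus: BusRd,Flush
[9] P0: load  L0 | P0:S(50), P1:S(50), P2:I, P3:I | bus: none
[10] P0: load  L0 | P0:S(50), P1:S(50), P2:I, P3:I | bus: none
[11] P1: load  L1 | P0:S(50), P1:S(50), P2:S(50), P3:I | bus: BusRd
[12] P2: load  L1 | P0:S(50), P1:S(50), P2:S(50), P3:I | bus: none
[13] P2: store L1 := 36 | P0:I, P1:I, P2:M(36), P3:I | bus: BusRdX
[14] P0: store L1 := 55 | P0:M(55), P1:I, P2:I, P3:I | bus: BusRdX,Flush
[15] P3: load  L1 | P0:S(55), P1:I, P2:I, P3:S(55) | bus: BusRd,Flush
[16] P3: load  L1 | P0:S(55), P1:I, P2:I, P3:S(55) | bus: none
[17] P2: load  L0 | P0:S(50), P1:S(50), P2:S(50), P3:I | bus: BusRd
[18] P3: load  L1 | P0:S(55), P1:I, P2:I, P3:S(55) | bus: none
[19] P0: load  L0 | P0:S(50), P1:S(50), P2:S(50), P3:I | bus: none
[20] P1: store L0 := 98 | P0:I, P1:M(98), P2:I, P3:I | bus: BusRdX
[21] P0: load  L1 | P0:S(55), P1:I, P2:I, P3:S(55) | bus: none
[22] P1: load  L0 | P0:I, P1:M(98), P2:I, P3:I | bus: none
[23] P3: load  L0 | P0:I, P1:S(98), P2:I, P3:S(98) | bus: BusRd,Flush
[24] P3: load  L0 | P0:I, P1:S(98), P2:I, P3:S(98) | bus: none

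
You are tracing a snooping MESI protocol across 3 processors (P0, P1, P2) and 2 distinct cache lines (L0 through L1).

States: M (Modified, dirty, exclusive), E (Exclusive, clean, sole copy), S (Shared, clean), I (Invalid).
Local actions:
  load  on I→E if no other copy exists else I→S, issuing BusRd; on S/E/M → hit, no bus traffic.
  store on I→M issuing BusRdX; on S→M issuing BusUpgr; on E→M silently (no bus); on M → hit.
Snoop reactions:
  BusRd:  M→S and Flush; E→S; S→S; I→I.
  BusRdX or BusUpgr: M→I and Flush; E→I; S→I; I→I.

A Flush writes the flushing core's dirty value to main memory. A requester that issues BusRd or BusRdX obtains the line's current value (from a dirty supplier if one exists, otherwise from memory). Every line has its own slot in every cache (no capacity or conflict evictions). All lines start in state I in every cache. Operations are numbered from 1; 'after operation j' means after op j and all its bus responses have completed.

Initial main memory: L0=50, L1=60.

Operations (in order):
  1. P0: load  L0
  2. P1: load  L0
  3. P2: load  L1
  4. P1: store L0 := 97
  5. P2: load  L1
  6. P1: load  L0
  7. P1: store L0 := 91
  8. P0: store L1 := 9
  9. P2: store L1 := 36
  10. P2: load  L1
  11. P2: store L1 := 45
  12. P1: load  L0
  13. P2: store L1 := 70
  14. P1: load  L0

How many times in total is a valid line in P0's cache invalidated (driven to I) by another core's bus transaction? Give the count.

invalidations = 2

  op1 P0: load  L0 → E/I/I on L0; bus BusRd; mem=50
  op2 P1: load  L0 → S/S/I on L0; bus BusRd; mem=50
  op3 P2: load  L1 → I/I/E on L1; bus BusRd; mem=60
  op4 P1: store L0 := 97 → I/M/I on L0; bus BusUpgr; mem=50
  op5 P2: load  L1 → I/I/E on L1; bus (none); mem=60
  op6 P1: load  L0 → I/M/I on L0; bus (none); mem=50
  op7 P1: store L0 := 91 → I/M/I on L0; bus (none); mem=50
  op8 P0: store L1 := 9 → M/I/I on L1; bus BusRdX; mem=60
  op9 P2: store L1 := 36 → I/I/M on L1; bus BusRdX Flush; mem=9
  op10 P2: load  L1 → I/I/M on L1; bus (none); mem=9
  op11 P2: store L1 := 45 → I/I/M on L1; bus (none); mem=9
  op12 P1: load  L0 → I/M/I on L0; bus (none); mem=50
  op13 P2: store L1 := 70 → I/I/M on L1; bus (none); mem=9
  op14 P1: load  L0 → I/M/I on L0; bus (none); mem=50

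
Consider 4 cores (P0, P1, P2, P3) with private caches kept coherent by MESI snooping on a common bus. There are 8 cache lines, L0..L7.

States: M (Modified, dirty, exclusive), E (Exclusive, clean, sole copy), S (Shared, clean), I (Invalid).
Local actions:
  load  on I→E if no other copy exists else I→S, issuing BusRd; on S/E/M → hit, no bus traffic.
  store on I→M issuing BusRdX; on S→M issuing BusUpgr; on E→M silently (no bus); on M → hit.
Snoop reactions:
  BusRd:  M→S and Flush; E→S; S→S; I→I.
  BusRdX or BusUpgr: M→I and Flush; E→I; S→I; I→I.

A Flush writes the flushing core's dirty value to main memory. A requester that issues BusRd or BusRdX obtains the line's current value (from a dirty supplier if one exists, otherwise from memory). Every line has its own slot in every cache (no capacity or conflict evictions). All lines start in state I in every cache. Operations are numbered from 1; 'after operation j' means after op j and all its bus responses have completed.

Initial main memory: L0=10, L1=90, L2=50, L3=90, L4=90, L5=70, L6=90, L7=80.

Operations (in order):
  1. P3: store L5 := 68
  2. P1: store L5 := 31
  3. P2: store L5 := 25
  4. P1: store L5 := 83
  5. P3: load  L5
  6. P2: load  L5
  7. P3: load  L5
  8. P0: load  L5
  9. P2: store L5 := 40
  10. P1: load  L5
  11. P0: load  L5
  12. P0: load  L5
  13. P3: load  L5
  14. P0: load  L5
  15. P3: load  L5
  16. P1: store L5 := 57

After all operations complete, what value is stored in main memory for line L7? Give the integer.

memory[L7] = 80

[1] P3: store L5 := 68 | P0:I, P1:I, P2:I, P3:M(68) | bus: BusRdX
[2] P1: store L5 := 31 | P0:I, P1:M(31), P2:I, P3:I | bus: BusRdX,Flush
[3] P2: store L5 := 25 | P0:I, P1:I, P2:M(25), P3:I | bus: BusRdX,Flush
[4] P1: store L5 := 83 | P0:I, P1:M(83), P2:I, P3:I | bus: BusRdX,Flush
[5] P3: load  L5 | P0:I, P1:S(83), P2:I, P3:S(83) | bus: BusRd,Flush
[6] P2: load  L5 | P0:I, P1:S(83), P2:S(83), P3:S(83) | bus: BusRd
[7] P3: load  L5 | P0:I, P1:S(83), P2:S(83), P3:S(83) | bus: none
[8] P0: load  L5 | P0:S(83), P1:S(83), P2:S(83), P3:S(83) | bus: BusRd
[9] P2: store L5 := 40 | P0:I, P1:I, P2:M(40), P3:I | bus: BusUpgr
[10] P1: load  L5 | P0:I, P1:S(40), P2:S(40), P3:I | bus: BusRd,Flush
[11] P0: load  L5 | P0:S(40), P1:S(40), P2:S(40), P3:I | bus: BusRd
[12] P0: load  L5 | P0:S(40), P1:S(40), P2:S(40), P3:I | bus: none
[13] P3: load  L5 | P0:S(40), P1:S(40), P2:S(40), P3:S(40) | bus: BusRd
[14] P0: load  L5 | P0:S(40), P1:S(40), P2:S(40), P3:S(40) | bus: none
[15] P3: load  L5 | P0:S(40), P1:S(40), P2:S(40), P3:S(40) | bus: none
[16] P1: store L5 := 57 | P0:I, P1:M(57), P2:I, P3:I | bus: BusUpgr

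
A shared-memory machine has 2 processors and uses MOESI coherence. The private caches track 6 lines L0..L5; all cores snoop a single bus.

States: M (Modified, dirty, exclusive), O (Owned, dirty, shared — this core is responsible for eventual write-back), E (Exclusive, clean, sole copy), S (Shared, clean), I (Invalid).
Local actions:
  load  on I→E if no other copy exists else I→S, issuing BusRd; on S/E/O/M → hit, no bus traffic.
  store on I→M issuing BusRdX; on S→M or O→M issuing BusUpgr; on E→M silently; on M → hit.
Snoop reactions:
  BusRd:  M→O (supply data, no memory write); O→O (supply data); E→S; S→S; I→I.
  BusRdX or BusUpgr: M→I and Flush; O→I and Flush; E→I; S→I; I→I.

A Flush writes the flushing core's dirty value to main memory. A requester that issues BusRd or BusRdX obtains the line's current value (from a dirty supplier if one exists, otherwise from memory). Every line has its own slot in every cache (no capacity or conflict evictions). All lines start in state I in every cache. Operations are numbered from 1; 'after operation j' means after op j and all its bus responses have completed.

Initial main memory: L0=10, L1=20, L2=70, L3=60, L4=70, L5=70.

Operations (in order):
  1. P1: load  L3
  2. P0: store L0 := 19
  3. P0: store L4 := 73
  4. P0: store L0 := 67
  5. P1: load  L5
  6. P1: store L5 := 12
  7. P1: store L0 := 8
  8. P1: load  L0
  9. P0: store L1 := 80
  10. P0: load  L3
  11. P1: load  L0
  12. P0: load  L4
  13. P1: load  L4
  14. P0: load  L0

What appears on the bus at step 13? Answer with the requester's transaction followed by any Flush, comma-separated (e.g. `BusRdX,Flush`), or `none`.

bus = BusRd

step 1: P1: load  L3  ⟶  IE  (L3)  txn=BusRd  M[L3]=60
step 2: P0: store L0 := 19  ⟶  MI  (L0)  txn=BusRdX  M[L0]=10
step 3: P0: store L4 := 73  ⟶  MI  (L4)  txn=BusRdX  M[L4]=70
step 4: P0: store L0 := 67  ⟶  MI  (L0)  txn=∅  M[L0]=10
step 5: P1: load  L5  ⟶  IE  (L5)  txn=BusRd  M[L5]=70
step 6: P1: store L5 := 12  ⟶  IM  (L5)  txn=∅  M[L5]=70
step 7: P1: store L0 := 8  ⟶  IM  (L0)  txn=BusRdX+Flush  M[L0]=67
step 8: P1: load  L0  ⟶  IM  (L0)  txn=∅  M[L0]=67
step 9: P0: store L1 := 80  ⟶  MI  (L1)  txn=BusRdX  M[L1]=20
step 10: P0: load  L3  ⟶  SS  (L3)  txn=BusRd  M[L3]=60
step 11: P1: load  L0  ⟶  IM  (L0)  txn=∅  M[L0]=67
step 12: P0: load  L4  ⟶  MI  (L4)  txn=∅  M[L4]=70
step 13: P1: load  L4  ⟶  OS  (L4)  txn=BusRd  M[L4]=70
step 14: P0: load  L0  ⟶  SO  (L0)  txn=BusRd  M[L0]=67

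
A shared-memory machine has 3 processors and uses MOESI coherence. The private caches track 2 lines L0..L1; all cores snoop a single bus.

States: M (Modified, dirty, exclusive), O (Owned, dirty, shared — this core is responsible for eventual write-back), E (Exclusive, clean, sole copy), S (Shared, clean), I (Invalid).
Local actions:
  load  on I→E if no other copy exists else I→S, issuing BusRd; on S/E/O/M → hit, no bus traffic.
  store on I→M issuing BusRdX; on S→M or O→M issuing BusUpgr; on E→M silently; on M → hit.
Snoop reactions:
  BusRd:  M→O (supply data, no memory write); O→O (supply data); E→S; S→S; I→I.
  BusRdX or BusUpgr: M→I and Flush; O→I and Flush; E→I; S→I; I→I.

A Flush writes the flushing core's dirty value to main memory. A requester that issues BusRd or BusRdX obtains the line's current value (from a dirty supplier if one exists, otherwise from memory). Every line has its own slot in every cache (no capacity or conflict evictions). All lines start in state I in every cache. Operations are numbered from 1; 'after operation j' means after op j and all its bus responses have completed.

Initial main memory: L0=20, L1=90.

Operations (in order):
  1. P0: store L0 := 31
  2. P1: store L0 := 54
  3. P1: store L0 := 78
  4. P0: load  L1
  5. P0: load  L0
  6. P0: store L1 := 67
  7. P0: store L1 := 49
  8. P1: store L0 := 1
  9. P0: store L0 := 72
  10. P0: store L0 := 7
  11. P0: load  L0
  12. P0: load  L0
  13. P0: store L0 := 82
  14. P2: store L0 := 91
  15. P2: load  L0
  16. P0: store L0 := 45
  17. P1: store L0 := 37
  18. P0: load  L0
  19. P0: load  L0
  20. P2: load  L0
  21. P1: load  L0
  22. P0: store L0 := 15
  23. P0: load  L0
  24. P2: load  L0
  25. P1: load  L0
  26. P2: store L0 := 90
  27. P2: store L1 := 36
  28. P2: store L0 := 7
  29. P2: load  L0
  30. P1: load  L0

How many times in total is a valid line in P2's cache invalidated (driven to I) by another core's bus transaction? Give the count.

invalidations = 2

step 1: P0: store L0 := 31  ⟶  MII  (L0)  txn=BusRdX  M[L0]=20
step 2: P1: store L0 := 54  ⟶  IMI  (L0)  txn=BusRdX+Flush  M[L0]=31
step 3: P1: store L0 := 78  ⟶  IMI  (L0)  txn=∅  M[L0]=31
step 4: P0: load  L1  ⟶  EII  (L1)  txn=BusRd  M[L1]=90
step 5: P0: load  L0  ⟶  SOI  (L0)  txn=BusRd  M[L0]=31
step 6: P0: store L1 := 67  ⟶  MII  (L1)  txn=∅  M[L1]=90
step 7: P0: store L1 := 49  ⟶  MII  (L1)  txn=∅  M[L1]=90
step 8: P1: store L0 := 1  ⟶  IMI  (L0)  txn=BusUpgr  M[L0]=31
step 9: P0: store L0 := 72  ⟶  MII  (L0)  txn=BusRdX+Flush  M[L0]=1
step 10: P0: store L0 := 7  ⟶  MII  (L0)  txn=∅  M[L0]=1
step 11: P0: load  L0  ⟶  MII  (L0)  txn=∅  M[L0]=1
step 12: P0: load  L0  ⟶  MII  (L0)  txn=∅  M[L0]=1
step 13: P0: store L0 := 82  ⟶  MII  (L0)  txn=∅  M[L0]=1
step 14: P2: store L0 := 91  ⟶  IIM  (L0)  txn=BusRdX+Flush  M[L0]=82
step 15: P2: load  L0  ⟶  IIM  (L0)  txn=∅  M[L0]=82
step 16: P0: store L0 := 45  ⟶  MII  (L0)  txn=BusRdX+Flush  M[L0]=91
step 17: P1: store L0 := 37  ⟶  IMI  (L0)  txn=BusRdX+Flush  M[L0]=45
step 18: P0: load  L0  ⟶  SOI  (L0)  txn=BusRd  M[L0]=45
step 19: P0: load  L0  ⟶  SOI  (L0)  txn=∅  M[L0]=45
step 20: P2: load  L0  ⟶  SOS  (L0)  txn=BusRd  M[L0]=45
step 21: P1: load  L0  ⟶  SOS  (L0)  txn=∅  M[L0]=45
step 22: P0: store L0 := 15  ⟶  MII  (L0)  txn=BusUpgr+Flush  M[L0]=37
step 23: P0: load  L0  ⟶  MII  (L0)  txn=∅  M[L0]=37
step 24: P2: load  L0  ⟶  OIS  (L0)  txn=BusRd  M[L0]=37
step 25: P1: load  L0  ⟶  OSS  (L0)  txn=BusRd  M[L0]=37
step 26: P2: store L0 := 90  ⟶  IIM  (L0)  txn=BusUpgr+Flush  M[L0]=15
step 27: P2: store L1 := 36  ⟶  IIM  (L1)  txn=BusRdX+Flush  M[L1]=49
step 28: P2: store L0 := 7  ⟶  IIM  (L0)  txn=∅  M[L0]=15
step 29: P2: load  L0  ⟶  IIM  (L0)  txn=∅  M[L0]=15
step 30: P1: load  L0  ⟶  ISO  (L0)  txn=BusRd  M[L0]=15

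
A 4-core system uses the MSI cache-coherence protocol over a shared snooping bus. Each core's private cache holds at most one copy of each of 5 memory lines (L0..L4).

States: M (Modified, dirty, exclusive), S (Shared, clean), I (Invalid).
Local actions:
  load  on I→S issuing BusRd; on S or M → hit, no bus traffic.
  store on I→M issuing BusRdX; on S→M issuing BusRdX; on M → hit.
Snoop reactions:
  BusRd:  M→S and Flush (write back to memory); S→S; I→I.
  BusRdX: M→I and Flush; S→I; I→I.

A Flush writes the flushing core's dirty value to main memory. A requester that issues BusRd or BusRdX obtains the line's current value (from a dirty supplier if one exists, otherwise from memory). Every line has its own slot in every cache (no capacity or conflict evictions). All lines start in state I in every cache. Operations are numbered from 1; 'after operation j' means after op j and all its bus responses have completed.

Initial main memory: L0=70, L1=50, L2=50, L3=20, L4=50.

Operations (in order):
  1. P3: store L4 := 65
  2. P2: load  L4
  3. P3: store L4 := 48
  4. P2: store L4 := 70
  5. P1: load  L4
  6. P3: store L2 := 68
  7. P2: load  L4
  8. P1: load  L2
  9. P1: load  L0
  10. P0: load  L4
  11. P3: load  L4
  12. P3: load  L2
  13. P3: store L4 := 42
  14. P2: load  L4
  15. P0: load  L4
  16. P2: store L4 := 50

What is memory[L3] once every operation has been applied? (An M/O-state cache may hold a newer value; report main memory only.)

memory[L3] = 20

step 1: P3: store L4 := 65  ⟶  IIIM  (L4)  txn=BusRdX  M[L4]=50
step 2: P2: load  L4  ⟶  IISS  (L4)  txn=BusRd+Flush  M[L4]=65
step 3: P3: store L4 := 48  ⟶  IIIM  (L4)  txn=BusRdX  M[L4]=65
step 4: P2: store L4 := 70  ⟶  IIMI  (L4)  txn=BusRdX+Flush  M[L4]=48
step 5: P1: load  L4  ⟶  ISSI  (L4)  txn=BusRd+Flush  M[L4]=70
step 6: P3: store L2 := 68  ⟶  IIIM  (L2)  txn=BusRdX  M[L2]=50
step 7: P2: load  L4  ⟶  ISSI  (L4)  txn=∅  M[L4]=70
step 8: P1: load  L2  ⟶  ISIS  (L2)  txn=BusRd+Flush  M[L2]=68
step 9: P1: load  L0  ⟶  ISII  (L0)  txn=BusRd  M[L0]=70
step 10: P0: load  L4  ⟶  SSSI  (L4)  txn=BusRd  M[L4]=70
step 11: P3: load  L4  ⟶  SSSS  (L4)  txn=BusRd  M[L4]=70
step 12: P3: load  L2  ⟶  ISIS  (L2)  txn=∅  M[L2]=68
step 13: P3: store L4 := 42  ⟶  IIIM  (L4)  txn=BusRdX  M[L4]=70
step 14: P2: load  L4  ⟶  IISS  (L4)  txn=BusRd+Flush  M[L4]=42
step 15: P0: load  L4  ⟶  SISS  (L4)  txn=BusRd  M[L4]=42
step 16: P2: store L4 := 50  ⟶  IIMI  (L4)  txn=BusRdX  M[L4]=42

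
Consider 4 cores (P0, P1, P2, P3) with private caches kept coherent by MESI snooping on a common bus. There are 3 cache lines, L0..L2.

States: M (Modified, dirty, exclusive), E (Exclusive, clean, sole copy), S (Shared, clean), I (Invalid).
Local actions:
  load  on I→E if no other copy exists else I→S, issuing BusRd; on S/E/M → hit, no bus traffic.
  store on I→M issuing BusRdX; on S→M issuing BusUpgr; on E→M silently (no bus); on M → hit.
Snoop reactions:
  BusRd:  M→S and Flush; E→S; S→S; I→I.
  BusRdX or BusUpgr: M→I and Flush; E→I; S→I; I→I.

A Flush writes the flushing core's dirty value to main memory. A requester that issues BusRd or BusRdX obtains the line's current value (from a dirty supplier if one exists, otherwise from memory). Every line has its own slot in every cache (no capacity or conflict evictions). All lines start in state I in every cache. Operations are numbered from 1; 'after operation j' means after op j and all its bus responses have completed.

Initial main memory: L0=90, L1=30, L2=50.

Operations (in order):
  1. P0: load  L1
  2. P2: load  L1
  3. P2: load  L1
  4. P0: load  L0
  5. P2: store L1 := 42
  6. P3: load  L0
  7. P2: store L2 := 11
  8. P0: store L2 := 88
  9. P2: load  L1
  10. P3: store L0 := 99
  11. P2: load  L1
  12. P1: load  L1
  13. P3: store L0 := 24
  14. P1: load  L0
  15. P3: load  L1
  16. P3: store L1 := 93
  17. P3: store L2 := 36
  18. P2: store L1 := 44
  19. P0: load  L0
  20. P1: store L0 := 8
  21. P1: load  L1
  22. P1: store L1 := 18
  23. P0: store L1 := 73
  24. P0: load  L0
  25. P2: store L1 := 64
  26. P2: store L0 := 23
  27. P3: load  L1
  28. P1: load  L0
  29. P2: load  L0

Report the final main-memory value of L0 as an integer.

memory[L0] = 23

  op1 P0: load  L1 → E/I/I/I on L1; bus BusRd; mem=30
  op2 P2: load  L1 → S/I/S/I on L1; bus BusRd; mem=30
  op3 P2: load  L1 → S/I/S/I on L1; bus (none); mem=30
  op4 P0: load  L0 → E/I/I/I on L0; bus BusRd; mem=90
  op5 P2: store L1 := 42 → I/I/M/I on L1; bus BusUpgr; mem=30
  op6 P3: load  L0 → S/I/I/S on L0; bus BusRd; mem=90
  op7 P2: store L2 := 11 → I/I/M/I on L2; bus BusRdX; mem=50
  op8 P0: store L2 := 88 → M/I/I/I on L2; bus BusRdX Flush; mem=11
  op9 P2: load  L1 → I/I/M/I on L1; bus (none); mem=30
  op10 P3: store L0 := 99 → I/I/I/M on L0; bus BusUpgr; mem=90
  op11 P2: load  L1 → I/I/M/I on L1; bus (none); mem=30
  op12 P1: load  L1 → I/S/S/I on L1; bus BusRd Flush; mem=42
  op13 P3: store L0 := 24 → I/I/I/M on L0; bus (none); mem=90
  op14 P1: load  L0 → I/S/I/S on L0; bus BusRd Flush; mem=24
  op15 P3: load  L1 → I/S/S/S on L1; bus BusRd; mem=42
  op16 P3: store L1 := 93 → I/I/I/M on L1; bus BusUpgr; mem=42
  op17 P3: store L2 := 36 → I/I/I/M on L2; bus BusRdX Flush; mem=88
  op18 P2: store L1 := 44 → I/I/M/I on L1; bus BusRdX Flush; mem=93
  op19 P0: load  L0 → S/S/I/S on L0; bus BusRd; mem=24
  op20 P1: store L0 := 8 → I/M/I/I on L0; bus BusUpgr; mem=24
  op21 P1: load  L1 → I/S/S/I on L1; bus BusRd Flush; mem=44
  op22 P1: store L1 := 18 → I/M/I/I on L1; bus BusUpgr; mem=44
  op23 P0: store L1 := 73 → M/I/I/I on L1; bus BusRdX Flush; mem=18
  op24 P0: load  L0 → S/S/I/I on L0; bus BusRd Flush; mem=8
  op25 P2: store L1 := 64 → I/I/M/I on L1; bus BusRdX Flush; mem=73
  op26 P2: store L0 := 23 → I/I/M/I on L0; bus BusRdX; mem=8
  op27 P3: load  L1 → I/I/S/S on L1; bus BusRd Flush; mem=64
  op28 P1: load  L0 → I/S/S/I on L0; bus BusRd Flush; mem=23
  op29 P2: load  L0 → I/S/S/I on L0; bus (none); mem=23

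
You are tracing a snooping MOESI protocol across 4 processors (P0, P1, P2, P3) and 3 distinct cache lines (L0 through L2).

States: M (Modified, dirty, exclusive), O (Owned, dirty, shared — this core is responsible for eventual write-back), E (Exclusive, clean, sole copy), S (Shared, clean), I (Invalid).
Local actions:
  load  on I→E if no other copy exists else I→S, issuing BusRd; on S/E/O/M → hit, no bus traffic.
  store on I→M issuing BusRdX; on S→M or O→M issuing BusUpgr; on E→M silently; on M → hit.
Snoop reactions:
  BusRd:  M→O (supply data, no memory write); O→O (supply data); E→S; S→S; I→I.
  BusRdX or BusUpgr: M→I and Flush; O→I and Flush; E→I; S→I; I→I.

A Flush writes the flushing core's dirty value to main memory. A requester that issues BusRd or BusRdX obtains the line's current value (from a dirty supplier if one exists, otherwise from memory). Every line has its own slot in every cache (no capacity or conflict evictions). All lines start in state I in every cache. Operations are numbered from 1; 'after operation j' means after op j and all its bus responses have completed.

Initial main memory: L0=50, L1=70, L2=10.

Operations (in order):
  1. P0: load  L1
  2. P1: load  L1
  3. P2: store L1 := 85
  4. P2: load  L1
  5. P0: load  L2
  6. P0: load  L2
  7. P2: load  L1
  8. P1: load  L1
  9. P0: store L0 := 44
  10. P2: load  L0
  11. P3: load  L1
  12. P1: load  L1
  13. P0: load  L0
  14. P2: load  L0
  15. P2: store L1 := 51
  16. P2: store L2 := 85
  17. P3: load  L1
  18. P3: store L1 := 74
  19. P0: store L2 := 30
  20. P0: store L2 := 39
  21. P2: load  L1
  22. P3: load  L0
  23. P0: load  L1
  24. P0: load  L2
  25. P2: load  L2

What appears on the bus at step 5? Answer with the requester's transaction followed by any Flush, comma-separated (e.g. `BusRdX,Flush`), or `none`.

bus = BusRd

step 1: P0: load  L1  ⟶  EIII  (L1)  txn=BusRd  M[L1]=70
step 2: P1: load  L1  ⟶  SSII  (L1)  txn=BusRd  M[L1]=70
step 3: P2: store L1 := 85  ⟶  IIMI  (L1)  txn=BusRdX  M[L1]=70
step 4: P2: load  L1  ⟶  IIMI  (L1)  txn=∅  M[L1]=70
step 5: P0: load  L2  ⟶  EIII  (L2)  txn=BusRd  M[L2]=10
step 6: P0: load  L2  ⟶  EIII  (L2)  txn=∅  M[L2]=10
step 7: P2: load  L1  ⟶  IIMI  (L1)  txn=∅  M[L1]=70
step 8: P1: load  L1  ⟶  ISOI  (L1)  txn=BusRd  M[L1]=70
step 9: P0: store L0 := 44  ⟶  MIII  (L0)  txn=BusRdX  M[L0]=50
step 10: P2: load  L0  ⟶  OISI  (L0)  txn=BusRd  M[L0]=50
step 11: P3: load  L1  ⟶  ISOS  (L1)  txn=BusRd  M[L1]=70
step 12: P1: load  L1  ⟶  ISOS  (L1)  txn=∅  M[L1]=70
step 13: P0: load  L0  ⟶  OISI  (L0)  txn=∅  M[L0]=50
step 14: P2: load  L0  ⟶  OISI  (L0)  txn=∅  M[L0]=50
step 15: P2: store L1 := 51  ⟶  IIMI  (L1)  txn=BusUpgr  M[L1]=70
step 16: P2: store L2 := 85  ⟶  IIMI  (L2)  txn=BusRdX  M[L2]=10
step 17: P3: load  L1  ⟶  IIOS  (L1)  txn=BusRd  M[L1]=70
step 18: P3: store L1 := 74  ⟶  IIIM  (L1)  txn=BusUpgr+Flush  M[L1]=51
step 19: P0: store L2 := 30  ⟶  MIII  (L2)  txn=BusRdX+Flush  M[L2]=85
step 20: P0: store L2 := 39  ⟶  MIII  (L2)  txn=∅  M[L2]=85
step 21: P2: load  L1  ⟶  IISO  (L1)  txn=BusRd  M[L1]=51
step 22: P3: load  L0  ⟶  OISS  (L0)  txn=BusRd  M[L0]=50
step 23: P0: load  L1  ⟶  SISO  (L1)  txn=BusRd  M[L1]=51
step 24: P0: load  L2  ⟶  MIII  (L2)  txn=∅  M[L2]=85
step 25: P2: load  L2  ⟶  OISI  (L2)  txn=BusRd  M[L2]=85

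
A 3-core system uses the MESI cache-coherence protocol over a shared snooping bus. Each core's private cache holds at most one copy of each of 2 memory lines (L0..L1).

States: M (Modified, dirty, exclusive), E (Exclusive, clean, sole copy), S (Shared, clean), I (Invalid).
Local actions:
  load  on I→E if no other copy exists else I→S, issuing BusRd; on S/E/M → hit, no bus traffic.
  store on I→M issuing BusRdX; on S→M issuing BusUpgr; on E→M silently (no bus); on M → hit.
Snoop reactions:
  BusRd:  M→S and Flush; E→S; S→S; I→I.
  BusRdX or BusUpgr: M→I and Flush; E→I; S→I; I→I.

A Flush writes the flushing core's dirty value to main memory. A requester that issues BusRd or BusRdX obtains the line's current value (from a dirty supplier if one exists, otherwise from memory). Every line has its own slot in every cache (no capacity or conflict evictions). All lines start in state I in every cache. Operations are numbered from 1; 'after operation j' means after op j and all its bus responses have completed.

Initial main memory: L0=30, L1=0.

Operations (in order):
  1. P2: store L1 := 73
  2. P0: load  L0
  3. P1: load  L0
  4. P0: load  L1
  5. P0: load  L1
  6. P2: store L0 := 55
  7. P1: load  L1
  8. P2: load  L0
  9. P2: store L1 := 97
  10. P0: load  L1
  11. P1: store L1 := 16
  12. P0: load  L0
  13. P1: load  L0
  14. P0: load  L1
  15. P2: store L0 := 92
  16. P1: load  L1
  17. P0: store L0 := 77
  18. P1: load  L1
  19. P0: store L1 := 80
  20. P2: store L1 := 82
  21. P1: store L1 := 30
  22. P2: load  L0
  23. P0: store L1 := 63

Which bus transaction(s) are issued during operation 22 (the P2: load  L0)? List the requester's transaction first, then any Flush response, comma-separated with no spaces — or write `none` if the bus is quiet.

[1] P2: store L1 := 73 | P0:I, P1:I, P2:M(73) | bus: BusRdX
[2] P0: load  L0 | P0:E(30), P1:I, P2:I | bus: BusRd
[3] P1: load  L0 | P0:S(30), P1:S(30), P2:I | bus: BusRd
[4] P0: load  L1 | P0:S(73), P1:I, P2:S(73) | bus: BusRd,Flush
[5] P0: load  L1 | P0:S(73), P1:I, P2:S(73) | bus: none
[6] P2: store L0 := 55 | P0:I, P1:I, P2:M(55) | bus: BusRdX
[7] P1: load  L1 | P0:S(73), P1:S(73), P2:S(73) | bus: BusRd
[8] P2: load  L0 | P0:I, P1:I, P2:M(55) | bus: none
[9] P2: store L1 := 97 | P0:I, P1:I, P2:M(97) | bus: BusUpgr
[10] P0: load  L1 | P0:S(97), P1:I, P2:S(97) | bus: BusRd,Flush
[11] P1: store L1 := 16 | P0:I, P1:M(16), P2:I | bus: BusRdX
[12] P0: load  L0 | P0:S(55), P1:I, P2:S(55) | bus: BusRd,Flush
[13] P1: load  L0 | P0:S(55), P1:S(55), P2:S(55) | bus: BusRd
[14] P0: load  L1 | P0:S(16), P1:S(16), P2:I | bus: BusRd,Flush
[15] P2: store L0 := 92 | P0:I, P1:I, P2:M(92) | bus: BusUpgr
[16] P1: load  L1 | P0:S(16), P1:S(16), P2:I | bus: none
[17] P0: store L0 := 77 | P0:M(77), P1:I, P2:I | bus: BusRdX,Flush
[18] P1: load  L1 | P0:S(16), P1:S(16), P2:I | bus: none
[19] P0: store L1 := 80 | P0:M(80), P1:I, P2:I | bus: BusUpgr
[20] P2: store L1 := 82 | P0:I, P1:I, P2:M(82) | bus: BusRdX,Flush
[21] P1: store L1 := 30 | P0:I, P1:M(30), P2:I | bus: BusRdX,Flush
[22] P2: load  L0 | P0:S(77), P1:I, P2:S(77) | bus: BusRd,Flush
[23] P0: store L1 := 63 | P0:M(63), P1:I, P2:I | bus: BusRdX,Flush

bus = BusRd,Flush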